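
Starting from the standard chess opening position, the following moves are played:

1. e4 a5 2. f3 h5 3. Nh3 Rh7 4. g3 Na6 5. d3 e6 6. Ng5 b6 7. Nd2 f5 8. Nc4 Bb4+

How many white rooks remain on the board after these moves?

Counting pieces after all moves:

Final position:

  a b c d e f g h
  ─────────────────
8│♜ · ♝ ♛ ♚ · ♞ ·│8
7│· · ♟ ♟ · · ♟ ♜│7
6│♞ ♟ · · ♟ · · ·│6
5│♟ · · · · ♟ ♘ ♟│5
4│· ♝ ♘ · ♙ · · ·│4
3│· · · ♙ · ♙ ♙ ·│3
2│♙ ♙ ♙ · · · · ♙│2
1│♖ · ♗ ♕ ♔ ♗ · ♖│1
  ─────────────────
  a b c d e f g h


2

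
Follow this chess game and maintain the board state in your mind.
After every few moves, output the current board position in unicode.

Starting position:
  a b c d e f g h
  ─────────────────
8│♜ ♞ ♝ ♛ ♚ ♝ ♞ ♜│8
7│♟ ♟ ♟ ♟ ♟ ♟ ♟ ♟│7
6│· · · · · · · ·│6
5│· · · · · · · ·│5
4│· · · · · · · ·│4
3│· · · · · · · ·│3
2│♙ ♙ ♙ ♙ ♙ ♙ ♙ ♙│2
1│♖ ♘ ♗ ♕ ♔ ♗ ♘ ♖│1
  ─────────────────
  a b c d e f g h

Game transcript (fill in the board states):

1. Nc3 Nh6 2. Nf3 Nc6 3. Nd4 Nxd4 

  a b c d e f g h
  ─────────────────
8│♜ · ♝ ♛ ♚ ♝ · ♜│8
7│♟ ♟ ♟ ♟ ♟ ♟ ♟ ♟│7
6│· · · · · · · ♞│6
5│· · · · · · · ·│5
4│· · · ♞ · · · ·│4
3│· · ♘ · · · · ·│3
2│♙ ♙ ♙ ♙ ♙ ♙ ♙ ♙│2
1│♖ · ♗ ♕ ♔ ♗ · ♖│1
  ─────────────────
  a b c d e f g h

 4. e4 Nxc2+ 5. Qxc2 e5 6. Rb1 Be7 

  a b c d e f g h
  ─────────────────
8│♜ · ♝ ♛ ♚ · · ♜│8
7│♟ ♟ ♟ ♟ ♝ ♟ ♟ ♟│7
6│· · · · · · · ♞│6
5│· · · · ♟ · · ·│5
4│· · · · ♙ · · ·│4
3│· · ♘ · · · · ·│3
2│♙ ♙ ♕ ♙ · ♙ ♙ ♙│2
1│· ♖ ♗ · ♔ ♗ · ♖│1
  ─────────────────
  a b c d e f g h

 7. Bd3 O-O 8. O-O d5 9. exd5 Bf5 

  a b c d e f g h
  ─────────────────
8│♜ · · ♛ · ♜ ♚ ·│8
7│♟ ♟ ♟ · ♝ ♟ ♟ ♟│7
6│· · · · · · · ♞│6
5│· · · ♙ ♟ ♝ · ·│5
4│· · · · · · · ·│4
3│· · ♘ ♗ · · · ·│3
2│♙ ♙ ♕ ♙ · ♙ ♙ ♙│2
1│· ♖ ♗ · · ♖ ♔ ·│1
  ─────────────────
  a b c d e f g h

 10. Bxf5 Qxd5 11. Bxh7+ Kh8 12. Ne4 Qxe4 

  a b c d e f g h
  ─────────────────
8│♜ · · · · ♜ · ♚│8
7│♟ ♟ ♟ · ♝ ♟ ♟ ♗│7
6│· · · · · · · ♞│6
5│· · · · ♟ · · ·│5
4│· · · · ♛ · · ·│4
3│· · · · · · · ·│3
2│♙ ♙ ♕ ♙ · ♙ ♙ ♙│2
1│· ♖ ♗ · · ♖ ♔ ·│1
  ─────────────────
  a b c d e f g h

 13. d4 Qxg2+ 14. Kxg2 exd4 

  a b c d e f g h
  ─────────────────
8│♜ · · · · ♜ · ♚│8
7│♟ ♟ ♟ · ♝ ♟ ♟ ♗│7
6│· · · · · · · ♞│6
5│· · · · · · · ·│5
4│· · · ♟ · · · ·│4
3│· · · · · · · ·│3
2│♙ ♙ ♕ · · ♙ ♔ ♙│2
1│· ♖ ♗ · · ♖ · ·│1
  ─────────────────
  a b c d e f g h


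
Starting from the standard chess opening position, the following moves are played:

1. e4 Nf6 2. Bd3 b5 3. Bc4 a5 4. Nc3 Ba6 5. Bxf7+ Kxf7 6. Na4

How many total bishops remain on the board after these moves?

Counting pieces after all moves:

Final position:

  a b c d e f g h
  ─────────────────
8│♜ ♞ · ♛ · ♝ · ♜│8
7│· · ♟ ♟ ♟ ♚ ♟ ♟│7
6│♝ · · · · ♞ · ·│6
5│♟ ♟ · · · · · ·│5
4│♘ · · · ♙ · · ·│4
3│· · · · · · · ·│3
2│♙ ♙ ♙ ♙ · ♙ ♙ ♙│2
1│♖ · ♗ ♕ ♔ · ♘ ♖│1
  ─────────────────
  a b c d e f g h


3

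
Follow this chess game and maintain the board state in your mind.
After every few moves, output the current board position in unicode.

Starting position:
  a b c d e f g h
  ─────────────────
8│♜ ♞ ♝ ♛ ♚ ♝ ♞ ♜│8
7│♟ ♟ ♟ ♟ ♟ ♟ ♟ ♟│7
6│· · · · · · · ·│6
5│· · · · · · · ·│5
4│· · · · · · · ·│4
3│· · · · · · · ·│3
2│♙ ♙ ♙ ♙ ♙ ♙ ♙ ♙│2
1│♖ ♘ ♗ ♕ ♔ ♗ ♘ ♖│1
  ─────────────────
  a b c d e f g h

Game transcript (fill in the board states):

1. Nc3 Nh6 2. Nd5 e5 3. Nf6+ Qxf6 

  a b c d e f g h
  ─────────────────
8│♜ ♞ ♝ · ♚ ♝ · ♜│8
7│♟ ♟ ♟ ♟ · ♟ ♟ ♟│7
6│· · · · · ♛ · ♞│6
5│· · · · ♟ · · ·│5
4│· · · · · · · ·│4
3│· · · · · · · ·│3
2│♙ ♙ ♙ ♙ ♙ ♙ ♙ ♙│2
1│♖ · ♗ ♕ ♔ ♗ ♘ ♖│1
  ─────────────────
  a b c d e f g h

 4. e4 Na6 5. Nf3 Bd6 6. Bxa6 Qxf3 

  a b c d e f g h
  ─────────────────
8│♜ · ♝ · ♚ · · ♜│8
7│♟ ♟ ♟ ♟ · ♟ ♟ ♟│7
6│♗ · · ♝ · · · ♞│6
5│· · · · ♟ · · ·│5
4│· · · · ♙ · · ·│4
3│· · · · · ♛ · ·│3
2│♙ ♙ ♙ ♙ · ♙ ♙ ♙│2
1│♖ · ♗ ♕ ♔ · · ♖│1
  ─────────────────
  a b c d e f g h

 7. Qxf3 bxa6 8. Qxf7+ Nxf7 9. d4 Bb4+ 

  a b c d e f g h
  ─────────────────
8│♜ · ♝ · ♚ · · ♜│8
7│♟ · ♟ ♟ · ♞ ♟ ♟│7
6│♟ · · · · · · ·│6
5│· · · · ♟ · · ·│5
4│· ♝ · ♙ ♙ · · ·│4
3│· · · · · · · ·│3
2│♙ ♙ ♙ · · ♙ ♙ ♙│2
1│♖ · ♗ · ♔ · · ♖│1
  ─────────────────
  a b c d e f g h

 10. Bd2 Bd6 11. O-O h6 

  a b c d e f g h
  ─────────────────
8│♜ · ♝ · ♚ · · ♜│8
7│♟ · ♟ ♟ · ♞ ♟ ·│7
6│♟ · · ♝ · · · ♟│6
5│· · · · ♟ · · ·│5
4│· · · ♙ ♙ · · ·│4
3│· · · · · · · ·│3
2│♙ ♙ ♙ ♗ · ♙ ♙ ♙│2
1│♖ · · · · ♖ ♔ ·│1
  ─────────────────
  a b c d e f g h


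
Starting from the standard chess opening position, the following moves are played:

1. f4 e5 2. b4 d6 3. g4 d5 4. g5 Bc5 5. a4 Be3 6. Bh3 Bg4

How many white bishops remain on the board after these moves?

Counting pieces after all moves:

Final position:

  a b c d e f g h
  ─────────────────
8│♜ ♞ · ♛ ♚ · ♞ ♜│8
7│♟ ♟ ♟ · · ♟ ♟ ♟│7
6│· · · · · · · ·│6
5│· · · ♟ ♟ · ♙ ·│5
4│♙ ♙ · · · ♙ ♝ ·│4
3│· · · · ♝ · · ♗│3
2│· · ♙ ♙ ♙ · · ♙│2
1│♖ ♘ ♗ ♕ ♔ · ♘ ♖│1
  ─────────────────
  a b c d e f g h


2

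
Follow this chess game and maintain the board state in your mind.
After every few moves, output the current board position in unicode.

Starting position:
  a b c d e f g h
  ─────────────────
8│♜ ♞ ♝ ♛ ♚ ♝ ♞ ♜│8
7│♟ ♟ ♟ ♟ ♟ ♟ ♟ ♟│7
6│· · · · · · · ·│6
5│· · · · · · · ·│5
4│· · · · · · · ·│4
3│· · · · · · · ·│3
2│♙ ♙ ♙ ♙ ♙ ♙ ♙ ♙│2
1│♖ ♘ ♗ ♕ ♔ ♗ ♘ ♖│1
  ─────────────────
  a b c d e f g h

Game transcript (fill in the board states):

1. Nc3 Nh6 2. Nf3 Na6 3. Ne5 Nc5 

  a b c d e f g h
  ─────────────────
8│♜ · ♝ ♛ ♚ ♝ · ♜│8
7│♟ ♟ ♟ ♟ ♟ ♟ ♟ ♟│7
6│· · · · · · · ♞│6
5│· · ♞ · ♘ · · ·│5
4│· · · · · · · ·│4
3│· · ♘ · · · · ·│3
2│♙ ♙ ♙ ♙ ♙ ♙ ♙ ♙│2
1│♖ · ♗ ♕ ♔ ♗ · ♖│1
  ─────────────────
  a b c d e f g h

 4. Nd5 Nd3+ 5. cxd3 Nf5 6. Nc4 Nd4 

  a b c d e f g h
  ─────────────────
8│♜ · ♝ ♛ ♚ ♝ · ♜│8
7│♟ ♟ ♟ ♟ ♟ ♟ ♟ ♟│7
6│· · · · · · · ·│6
5│· · · ♘ · · · ·│5
4│· · ♘ ♞ · · · ·│4
3│· · · ♙ · · · ·│3
2│♙ ♙ · ♙ ♙ ♙ ♙ ♙│2
1│♖ · ♗ ♕ ♔ ♗ · ♖│1
  ─────────────────
  a b c d e f g h

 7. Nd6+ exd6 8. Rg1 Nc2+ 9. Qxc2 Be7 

  a b c d e f g h
  ─────────────────
8│♜ · ♝ ♛ ♚ · · ♜│8
7│♟ ♟ ♟ ♟ ♝ ♟ ♟ ♟│7
6│· · · ♟ · · · ·│6
5│· · · ♘ · · · ·│5
4│· · · · · · · ·│4
3│· · · ♙ · · · ·│3
2│♙ ♙ ♕ ♙ ♙ ♙ ♙ ♙│2
1│♖ · ♗ · ♔ ♗ ♖ ·│1
  ─────────────────
  a b c d e f g h

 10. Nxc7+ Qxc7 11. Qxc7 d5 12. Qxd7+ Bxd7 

  a b c d e f g h
  ─────────────────
8│♜ · · · ♚ · · ♜│8
7│♟ ♟ · ♝ ♝ ♟ ♟ ♟│7
6│· · · · · · · ·│6
5│· · · ♟ · · · ·│5
4│· · · · · · · ·│4
3│· · · ♙ · · · ·│3
2│♙ ♙ · ♙ ♙ ♙ ♙ ♙│2
1│♖ · ♗ · ♔ ♗ ♖ ·│1
  ─────────────────
  a b c d e f g h

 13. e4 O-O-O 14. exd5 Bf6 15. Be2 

  a b c d e f g h
  ─────────────────
8│· · ♚ ♜ · · · ♜│8
7│♟ ♟ · ♝ · ♟ ♟ ♟│7
6│· · · · · ♝ · ·│6
5│· · · ♙ · · · ·│5
4│· · · · · · · ·│4
3│· · · ♙ · · · ·│3
2│♙ ♙ · ♙ ♗ ♙ ♙ ♙│2
1│♖ · ♗ · ♔ · ♖ ·│1
  ─────────────────
  a b c d e f g h


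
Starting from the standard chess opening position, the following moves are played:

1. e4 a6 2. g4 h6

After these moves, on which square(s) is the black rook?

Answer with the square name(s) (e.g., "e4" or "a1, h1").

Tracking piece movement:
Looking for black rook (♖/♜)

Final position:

  a b c d e f g h
  ─────────────────
8│♜ ♞ ♝ ♛ ♚ ♝ ♞ ♜│8
7│· ♟ ♟ ♟ ♟ ♟ ♟ ·│7
6│♟ · · · · · · ♟│6
5│· · · · · · · ·│5
4│· · · · ♙ · ♙ ·│4
3│· · · · · · · ·│3
2│♙ ♙ ♙ ♙ · ♙ · ♙│2
1│♖ ♘ ♗ ♕ ♔ ♗ ♘ ♖│1
  ─────────────────
  a b c d e f g h


a8, h8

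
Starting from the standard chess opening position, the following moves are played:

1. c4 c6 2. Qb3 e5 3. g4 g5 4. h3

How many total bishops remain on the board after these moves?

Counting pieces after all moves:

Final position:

  a b c d e f g h
  ─────────────────
8│♜ ♞ ♝ ♛ ♚ ♝ ♞ ♜│8
7│♟ ♟ · ♟ · ♟ · ♟│7
6│· · ♟ · · · · ·│6
5│· · · · ♟ · ♟ ·│5
4│· · ♙ · · · ♙ ·│4
3│· ♕ · · · · · ♙│3
2│♙ ♙ · ♙ ♙ ♙ · ·│2
1│♖ ♘ ♗ · ♔ ♗ ♘ ♖│1
  ─────────────────
  a b c d e f g h


4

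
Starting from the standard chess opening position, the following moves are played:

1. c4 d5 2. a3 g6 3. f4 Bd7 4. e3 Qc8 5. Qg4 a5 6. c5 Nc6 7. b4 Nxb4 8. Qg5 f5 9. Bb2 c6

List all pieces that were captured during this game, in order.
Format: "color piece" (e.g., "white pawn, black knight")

Tracking captures:
  Nxb4: captured white pawn

white pawn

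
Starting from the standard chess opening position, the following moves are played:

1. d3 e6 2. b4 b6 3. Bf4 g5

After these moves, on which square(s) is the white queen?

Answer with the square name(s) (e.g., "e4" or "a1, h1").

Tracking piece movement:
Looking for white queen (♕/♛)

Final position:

  a b c d e f g h
  ─────────────────
8│♜ ♞ ♝ ♛ ♚ ♝ ♞ ♜│8
7│♟ · ♟ ♟ · ♟ · ♟│7
6│· ♟ · · ♟ · · ·│6
5│· · · · · · ♟ ·│5
4│· ♙ · · · ♗ · ·│4
3│· · · ♙ · · · ·│3
2│♙ · ♙ · ♙ ♙ ♙ ♙│2
1│♖ ♘ · ♕ ♔ ♗ ♘ ♖│1
  ─────────────────
  a b c d e f g h


d1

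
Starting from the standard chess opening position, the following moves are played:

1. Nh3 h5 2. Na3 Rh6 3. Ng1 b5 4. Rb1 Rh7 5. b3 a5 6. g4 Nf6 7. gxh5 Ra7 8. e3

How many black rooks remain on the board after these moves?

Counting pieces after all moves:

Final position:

  a b c d e f g h
  ─────────────────
8│· ♞ ♝ ♛ ♚ ♝ · ·│8
7│♜ · ♟ ♟ ♟ ♟ ♟ ♜│7
6│· · · · · ♞ · ·│6
5│♟ ♟ · · · · · ♙│5
4│· · · · · · · ·│4
3│♘ ♙ · · ♙ · · ·│3
2│♙ · ♙ ♙ · ♙ · ♙│2
1│· ♖ ♗ ♕ ♔ ♗ ♘ ♖│1
  ─────────────────
  a b c d e f g h


2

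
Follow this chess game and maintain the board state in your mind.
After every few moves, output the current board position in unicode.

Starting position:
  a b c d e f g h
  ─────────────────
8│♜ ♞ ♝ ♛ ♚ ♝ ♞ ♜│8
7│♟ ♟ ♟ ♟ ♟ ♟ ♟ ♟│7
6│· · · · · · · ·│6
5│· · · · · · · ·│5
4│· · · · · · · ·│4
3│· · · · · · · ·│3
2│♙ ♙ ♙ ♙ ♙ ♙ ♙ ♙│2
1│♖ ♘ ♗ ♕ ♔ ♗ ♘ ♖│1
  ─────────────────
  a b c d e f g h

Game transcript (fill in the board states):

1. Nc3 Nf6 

  a b c d e f g h
  ─────────────────
8│♜ ♞ ♝ ♛ ♚ ♝ · ♜│8
7│♟ ♟ ♟ ♟ ♟ ♟ ♟ ♟│7
6│· · · · · ♞ · ·│6
5│· · · · · · · ·│5
4│· · · · · · · ·│4
3│· · ♘ · · · · ·│3
2│♙ ♙ ♙ ♙ ♙ ♙ ♙ ♙│2
1│♖ · ♗ ♕ ♔ ♗ ♘ ♖│1
  ─────────────────
  a b c d e f g h

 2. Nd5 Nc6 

  a b c d e f g h
  ─────────────────
8│♜ · ♝ ♛ ♚ ♝ · ♜│8
7│♟ ♟ ♟ ♟ ♟ ♟ ♟ ♟│7
6│· · ♞ · · ♞ · ·│6
5│· · · ♘ · · · ·│5
4│· · · · · · · ·│4
3│· · · · · · · ·│3
2│♙ ♙ ♙ ♙ ♙ ♙ ♙ ♙│2
1│♖ · ♗ ♕ ♔ ♗ ♘ ♖│1
  ─────────────────
  a b c d e f g h

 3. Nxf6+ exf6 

  a b c d e f g h
  ─────────────────
8│♜ · ♝ ♛ ♚ ♝ · ♜│8
7│♟ ♟ ♟ ♟ · ♟ ♟ ♟│7
6│· · ♞ · · ♟ · ·│6
5│· · · · · · · ·│5
4│· · · · · · · ·│4
3│· · · · · · · ·│3
2│♙ ♙ ♙ ♙ ♙ ♙ ♙ ♙│2
1│♖ · ♗ ♕ ♔ ♗ ♘ ♖│1
  ─────────────────
  a b c d e f g h



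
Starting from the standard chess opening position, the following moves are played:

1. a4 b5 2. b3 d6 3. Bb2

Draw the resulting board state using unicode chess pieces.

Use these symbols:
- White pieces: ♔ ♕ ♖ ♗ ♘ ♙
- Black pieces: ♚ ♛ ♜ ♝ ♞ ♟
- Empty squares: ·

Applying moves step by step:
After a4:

♜ ♞ ♝ ♛ ♚ ♝ ♞ ♜
♟ ♟ ♟ ♟ ♟ ♟ ♟ ♟
· · · · · · · ·
· · · · · · · ·
♙ · · · · · · ·
· · · · · · · ·
· ♙ ♙ ♙ ♙ ♙ ♙ ♙
♖ ♘ ♗ ♕ ♔ ♗ ♘ ♖


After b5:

♜ ♞ ♝ ♛ ♚ ♝ ♞ ♜
♟ · ♟ ♟ ♟ ♟ ♟ ♟
· · · · · · · ·
· ♟ · · · · · ·
♙ · · · · · · ·
· · · · · · · ·
· ♙ ♙ ♙ ♙ ♙ ♙ ♙
♖ ♘ ♗ ♕ ♔ ♗ ♘ ♖


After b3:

♜ ♞ ♝ ♛ ♚ ♝ ♞ ♜
♟ · ♟ ♟ ♟ ♟ ♟ ♟
· · · · · · · ·
· ♟ · · · · · ·
♙ · · · · · · ·
· ♙ · · · · · ·
· · ♙ ♙ ♙ ♙ ♙ ♙
♖ ♘ ♗ ♕ ♔ ♗ ♘ ♖


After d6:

♜ ♞ ♝ ♛ ♚ ♝ ♞ ♜
♟ · ♟ · ♟ ♟ ♟ ♟
· · · ♟ · · · ·
· ♟ · · · · · ·
♙ · · · · · · ·
· ♙ · · · · · ·
· · ♙ ♙ ♙ ♙ ♙ ♙
♖ ♘ ♗ ♕ ♔ ♗ ♘ ♖


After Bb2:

♜ ♞ ♝ ♛ ♚ ♝ ♞ ♜
♟ · ♟ · ♟ ♟ ♟ ♟
· · · ♟ · · · ·
· ♟ · · · · · ·
♙ · · · · · · ·
· ♙ · · · · · ·
· ♗ ♙ ♙ ♙ ♙ ♙ ♙
♖ ♘ · ♕ ♔ ♗ ♘ ♖



  a b c d e f g h
  ─────────────────
8│♜ ♞ ♝ ♛ ♚ ♝ ♞ ♜│8
7│♟ · ♟ · ♟ ♟ ♟ ♟│7
6│· · · ♟ · · · ·│6
5│· ♟ · · · · · ·│5
4│♙ · · · · · · ·│4
3│· ♙ · · · · · ·│3
2│· ♗ ♙ ♙ ♙ ♙ ♙ ♙│2
1│♖ ♘ · ♕ ♔ ♗ ♘ ♖│1
  ─────────────────
  a b c d e f g h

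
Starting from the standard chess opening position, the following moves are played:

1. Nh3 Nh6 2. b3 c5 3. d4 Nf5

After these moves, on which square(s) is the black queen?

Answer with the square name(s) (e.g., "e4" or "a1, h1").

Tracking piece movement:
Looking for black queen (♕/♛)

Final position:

  a b c d e f g h
  ─────────────────
8│♜ ♞ ♝ ♛ ♚ ♝ · ♜│8
7│♟ ♟ · ♟ ♟ ♟ ♟ ♟│7
6│· · · · · · · ·│6
5│· · ♟ · · ♞ · ·│5
4│· · · ♙ · · · ·│4
3│· ♙ · · · · · ♘│3
2│♙ · ♙ · ♙ ♙ ♙ ♙│2
1│♖ ♘ ♗ ♕ ♔ ♗ · ♖│1
  ─────────────────
  a b c d e f g h


d8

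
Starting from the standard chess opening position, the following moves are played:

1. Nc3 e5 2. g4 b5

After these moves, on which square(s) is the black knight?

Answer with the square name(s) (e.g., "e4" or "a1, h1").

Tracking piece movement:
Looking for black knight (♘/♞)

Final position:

  a b c d e f g h
  ─────────────────
8│♜ ♞ ♝ ♛ ♚ ♝ ♞ ♜│8
7│♟ · ♟ ♟ · ♟ ♟ ♟│7
6│· · · · · · · ·│6
5│· ♟ · · ♟ · · ·│5
4│· · · · · · ♙ ·│4
3│· · ♘ · · · · ·│3
2│♙ ♙ ♙ ♙ ♙ ♙ · ♙│2
1│♖ · ♗ ♕ ♔ ♗ ♘ ♖│1
  ─────────────────
  a b c d e f g h


b8, g8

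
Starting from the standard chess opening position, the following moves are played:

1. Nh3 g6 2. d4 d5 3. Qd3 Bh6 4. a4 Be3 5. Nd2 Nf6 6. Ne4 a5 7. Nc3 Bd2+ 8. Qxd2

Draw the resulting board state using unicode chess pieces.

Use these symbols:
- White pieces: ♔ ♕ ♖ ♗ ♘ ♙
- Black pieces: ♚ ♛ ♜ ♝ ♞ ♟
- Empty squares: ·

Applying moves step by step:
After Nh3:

♜ ♞ ♝ ♛ ♚ ♝ ♞ ♜
♟ ♟ ♟ ♟ ♟ ♟ ♟ ♟
· · · · · · · ·
· · · · · · · ·
· · · · · · · ·
· · · · · · · ♘
♙ ♙ ♙ ♙ ♙ ♙ ♙ ♙
♖ ♘ ♗ ♕ ♔ ♗ · ♖


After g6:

♜ ♞ ♝ ♛ ♚ ♝ ♞ ♜
♟ ♟ ♟ ♟ ♟ ♟ · ♟
· · · · · · ♟ ·
· · · · · · · ·
· · · · · · · ·
· · · · · · · ♘
♙ ♙ ♙ ♙ ♙ ♙ ♙ ♙
♖ ♘ ♗ ♕ ♔ ♗ · ♖


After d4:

♜ ♞ ♝ ♛ ♚ ♝ ♞ ♜
♟ ♟ ♟ ♟ ♟ ♟ · ♟
· · · · · · ♟ ·
· · · · · · · ·
· · · ♙ · · · ·
· · · · · · · ♘
♙ ♙ ♙ · ♙ ♙ ♙ ♙
♖ ♘ ♗ ♕ ♔ ♗ · ♖


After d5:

♜ ♞ ♝ ♛ ♚ ♝ ♞ ♜
♟ ♟ ♟ · ♟ ♟ · ♟
· · · · · · ♟ ·
· · · ♟ · · · ·
· · · ♙ · · · ·
· · · · · · · ♘
♙ ♙ ♙ · ♙ ♙ ♙ ♙
♖ ♘ ♗ ♕ ♔ ♗ · ♖


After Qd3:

♜ ♞ ♝ ♛ ♚ ♝ ♞ ♜
♟ ♟ ♟ · ♟ ♟ · ♟
· · · · · · ♟ ·
· · · ♟ · · · ·
· · · ♙ · · · ·
· · · ♕ · · · ♘
♙ ♙ ♙ · ♙ ♙ ♙ ♙
♖ ♘ ♗ · ♔ ♗ · ♖


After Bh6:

♜ ♞ ♝ ♛ ♚ · ♞ ♜
♟ ♟ ♟ · ♟ ♟ · ♟
· · · · · · ♟ ♝
· · · ♟ · · · ·
· · · ♙ · · · ·
· · · ♕ · · · ♘
♙ ♙ ♙ · ♙ ♙ ♙ ♙
♖ ♘ ♗ · ♔ ♗ · ♖


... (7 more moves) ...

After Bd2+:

♜ ♞ ♝ ♛ ♚ · · ♜
· ♟ ♟ · ♟ ♟ · ♟
· · · · · ♞ ♟ ·
♟ · · ♟ · · · ·
♙ · · ♙ · · · ·
· · ♘ ♕ · · · ♘
· ♙ ♙ ♝ ♙ ♙ ♙ ♙
♖ · ♗ · ♔ ♗ · ♖


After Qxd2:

♜ ♞ ♝ ♛ ♚ · · ♜
· ♟ ♟ · ♟ ♟ · ♟
· · · · · ♞ ♟ ·
♟ · · ♟ · · · ·
♙ · · ♙ · · · ·
· · ♘ · · · · ♘
· ♙ ♙ ♕ ♙ ♙ ♙ ♙
♖ · ♗ · ♔ ♗ · ♖



  a b c d e f g h
  ─────────────────
8│♜ ♞ ♝ ♛ ♚ · · ♜│8
7│· ♟ ♟ · ♟ ♟ · ♟│7
6│· · · · · ♞ ♟ ·│6
5│♟ · · ♟ · · · ·│5
4│♙ · · ♙ · · · ·│4
3│· · ♘ · · · · ♘│3
2│· ♙ ♙ ♕ ♙ ♙ ♙ ♙│2
1│♖ · ♗ · ♔ ♗ · ♖│1
  ─────────────────
  a b c d e f g h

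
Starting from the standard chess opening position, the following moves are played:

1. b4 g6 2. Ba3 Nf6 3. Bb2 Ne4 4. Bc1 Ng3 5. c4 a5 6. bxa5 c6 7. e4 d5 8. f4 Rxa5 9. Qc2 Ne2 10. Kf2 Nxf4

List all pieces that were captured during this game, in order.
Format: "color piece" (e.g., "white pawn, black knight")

Tracking captures:
  bxa5: captured black pawn
  Rxa5: captured white pawn
  Nxf4: captured white pawn

black pawn, white pawn, white pawn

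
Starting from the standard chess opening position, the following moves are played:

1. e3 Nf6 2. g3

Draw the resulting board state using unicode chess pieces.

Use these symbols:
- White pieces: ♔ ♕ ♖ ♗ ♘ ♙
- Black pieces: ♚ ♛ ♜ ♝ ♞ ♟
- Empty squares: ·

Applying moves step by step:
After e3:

♜ ♞ ♝ ♛ ♚ ♝ ♞ ♜
♟ ♟ ♟ ♟ ♟ ♟ ♟ ♟
· · · · · · · ·
· · · · · · · ·
· · · · · · · ·
· · · · ♙ · · ·
♙ ♙ ♙ ♙ · ♙ ♙ ♙
♖ ♘ ♗ ♕ ♔ ♗ ♘ ♖


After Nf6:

♜ ♞ ♝ ♛ ♚ ♝ · ♜
♟ ♟ ♟ ♟ ♟ ♟ ♟ ♟
· · · · · ♞ · ·
· · · · · · · ·
· · · · · · · ·
· · · · ♙ · · ·
♙ ♙ ♙ ♙ · ♙ ♙ ♙
♖ ♘ ♗ ♕ ♔ ♗ ♘ ♖


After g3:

♜ ♞ ♝ ♛ ♚ ♝ · ♜
♟ ♟ ♟ ♟ ♟ ♟ ♟ ♟
· · · · · ♞ · ·
· · · · · · · ·
· · · · · · · ·
· · · · ♙ · ♙ ·
♙ ♙ ♙ ♙ · ♙ · ♙
♖ ♘ ♗ ♕ ♔ ♗ ♘ ♖



  a b c d e f g h
  ─────────────────
8│♜ ♞ ♝ ♛ ♚ ♝ · ♜│8
7│♟ ♟ ♟ ♟ ♟ ♟ ♟ ♟│7
6│· · · · · ♞ · ·│6
5│· · · · · · · ·│5
4│· · · · · · · ·│4
3│· · · · ♙ · ♙ ·│3
2│♙ ♙ ♙ ♙ · ♙ · ♙│2
1│♖ ♘ ♗ ♕ ♔ ♗ ♘ ♖│1
  ─────────────────
  a b c d e f g h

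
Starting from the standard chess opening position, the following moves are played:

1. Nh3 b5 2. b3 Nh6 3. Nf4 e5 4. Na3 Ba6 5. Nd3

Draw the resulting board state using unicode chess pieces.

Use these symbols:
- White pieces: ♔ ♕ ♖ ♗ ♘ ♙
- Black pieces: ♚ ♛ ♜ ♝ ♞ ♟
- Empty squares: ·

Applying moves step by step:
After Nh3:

♜ ♞ ♝ ♛ ♚ ♝ ♞ ♜
♟ ♟ ♟ ♟ ♟ ♟ ♟ ♟
· · · · · · · ·
· · · · · · · ·
· · · · · · · ·
· · · · · · · ♘
♙ ♙ ♙ ♙ ♙ ♙ ♙ ♙
♖ ♘ ♗ ♕ ♔ ♗ · ♖


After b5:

♜ ♞ ♝ ♛ ♚ ♝ ♞ ♜
♟ · ♟ ♟ ♟ ♟ ♟ ♟
· · · · · · · ·
· ♟ · · · · · ·
· · · · · · · ·
· · · · · · · ♘
♙ ♙ ♙ ♙ ♙ ♙ ♙ ♙
♖ ♘ ♗ ♕ ♔ ♗ · ♖


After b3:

♜ ♞ ♝ ♛ ♚ ♝ ♞ ♜
♟ · ♟ ♟ ♟ ♟ ♟ ♟
· · · · · · · ·
· ♟ · · · · · ·
· · · · · · · ·
· ♙ · · · · · ♘
♙ · ♙ ♙ ♙ ♙ ♙ ♙
♖ ♘ ♗ ♕ ♔ ♗ · ♖


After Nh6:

♜ ♞ ♝ ♛ ♚ ♝ · ♜
♟ · ♟ ♟ ♟ ♟ ♟ ♟
· · · · · · · ♞
· ♟ · · · · · ·
· · · · · · · ·
· ♙ · · · · · ♘
♙ · ♙ ♙ ♙ ♙ ♙ ♙
♖ ♘ ♗ ♕ ♔ ♗ · ♖


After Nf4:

♜ ♞ ♝ ♛ ♚ ♝ · ♜
♟ · ♟ ♟ ♟ ♟ ♟ ♟
· · · · · · · ♞
· ♟ · · · · · ·
· · · · · ♘ · ·
· ♙ · · · · · ·
♙ · ♙ ♙ ♙ ♙ ♙ ♙
♖ ♘ ♗ ♕ ♔ ♗ · ♖


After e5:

♜ ♞ ♝ ♛ ♚ ♝ · ♜
♟ · ♟ ♟ · ♟ ♟ ♟
· · · · · · · ♞
· ♟ · · ♟ · · ·
· · · · · ♘ · ·
· ♙ · · · · · ·
♙ · ♙ ♙ ♙ ♙ ♙ ♙
♖ ♘ ♗ ♕ ♔ ♗ · ♖


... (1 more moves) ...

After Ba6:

♜ ♞ · ♛ ♚ ♝ · ♜
♟ · ♟ ♟ · ♟ ♟ ♟
♝ · · · · · · ♞
· ♟ · · ♟ · · ·
· · · · · ♘ · ·
♘ ♙ · · · · · ·
♙ · ♙ ♙ ♙ ♙ ♙ ♙
♖ · ♗ ♕ ♔ ♗ · ♖


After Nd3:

♜ ♞ · ♛ ♚ ♝ · ♜
♟ · ♟ ♟ · ♟ ♟ ♟
♝ · · · · · · ♞
· ♟ · · ♟ · · ·
· · · · · · · ·
♘ ♙ · ♘ · · · ·
♙ · ♙ ♙ ♙ ♙ ♙ ♙
♖ · ♗ ♕ ♔ ♗ · ♖



  a b c d e f g h
  ─────────────────
8│♜ ♞ · ♛ ♚ ♝ · ♜│8
7│♟ · ♟ ♟ · ♟ ♟ ♟│7
6│♝ · · · · · · ♞│6
5│· ♟ · · ♟ · · ·│5
4│· · · · · · · ·│4
3│♘ ♙ · ♘ · · · ·│3
2│♙ · ♙ ♙ ♙ ♙ ♙ ♙│2
1│♖ · ♗ ♕ ♔ ♗ · ♖│1
  ─────────────────
  a b c d e f g h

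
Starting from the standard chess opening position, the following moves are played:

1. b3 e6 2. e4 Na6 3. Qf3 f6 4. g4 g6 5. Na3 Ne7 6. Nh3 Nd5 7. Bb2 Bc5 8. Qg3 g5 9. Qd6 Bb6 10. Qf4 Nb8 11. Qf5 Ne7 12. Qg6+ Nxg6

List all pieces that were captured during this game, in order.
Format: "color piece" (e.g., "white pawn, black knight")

Tracking captures:
  Nxg6: captured white queen

white queen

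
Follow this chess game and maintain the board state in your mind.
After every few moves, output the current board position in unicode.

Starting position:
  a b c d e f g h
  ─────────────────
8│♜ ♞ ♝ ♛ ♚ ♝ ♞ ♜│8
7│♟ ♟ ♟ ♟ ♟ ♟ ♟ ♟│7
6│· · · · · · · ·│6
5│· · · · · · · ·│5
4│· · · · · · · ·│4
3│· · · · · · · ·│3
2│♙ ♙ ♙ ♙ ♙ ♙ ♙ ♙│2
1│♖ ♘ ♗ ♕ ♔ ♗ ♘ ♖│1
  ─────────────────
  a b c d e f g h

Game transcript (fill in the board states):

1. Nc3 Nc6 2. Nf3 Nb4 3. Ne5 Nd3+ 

  a b c d e f g h
  ─────────────────
8│♜ · ♝ ♛ ♚ ♝ ♞ ♜│8
7│♟ ♟ ♟ ♟ ♟ ♟ ♟ ♟│7
6│· · · · · · · ·│6
5│· · · · ♘ · · ·│5
4│· · · · · · · ·│4
3│· · ♘ ♞ · · · ·│3
2│♙ ♙ ♙ ♙ ♙ ♙ ♙ ♙│2
1│♖ · ♗ ♕ ♔ ♗ · ♖│1
  ─────────────────
  a b c d e f g h

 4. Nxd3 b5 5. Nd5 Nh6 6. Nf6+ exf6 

  a b c d e f g h
  ─────────────────
8│♜ · ♝ ♛ ♚ ♝ · ♜│8
7│♟ · ♟ ♟ · ♟ ♟ ♟│7
6│· · · · · ♟ · ♞│6
5│· ♟ · · · · · ·│5
4│· · · · · · · ·│4
3│· · · ♘ · · · ·│3
2│♙ ♙ ♙ ♙ ♙ ♙ ♙ ♙│2
1│♖ · ♗ ♕ ♔ ♗ · ♖│1
  ─────────────────
  a b c d e f g h

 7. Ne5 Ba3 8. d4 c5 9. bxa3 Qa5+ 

  a b c d e f g h
  ─────────────────
8│♜ · ♝ · ♚ · · ♜│8
7│♟ · · ♟ · ♟ ♟ ♟│7
6│· · · · · ♟ · ♞│6
5│♛ ♟ ♟ · ♘ · · ·│5
4│· · · ♙ · · · ·│4
3│♙ · · · · · · ·│3
2│♙ · ♙ · ♙ ♙ ♙ ♙│2
1│♖ · ♗ ♕ ♔ ♗ · ♖│1
  ─────────────────
  a b c d e f g h

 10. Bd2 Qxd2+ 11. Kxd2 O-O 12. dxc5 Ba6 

  a b c d e f g h
  ─────────────────
8│♜ · · · · ♜ ♚ ·│8
7│♟ · · ♟ · ♟ ♟ ♟│7
6│♝ · · · · ♟ · ♞│6
5│· ♟ ♙ · ♘ · · ·│5
4│· · · · · · · ·│4
3│♙ · · · · · · ·│3
2│♙ · ♙ ♔ ♙ ♙ ♙ ♙│2
1│♖ · · ♕ · ♗ · ♖│1
  ─────────────────
  a b c d e f g h

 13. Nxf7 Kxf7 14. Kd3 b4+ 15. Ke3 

  a b c d e f g h
  ─────────────────
8│♜ · · · · ♜ · ·│8
7│♟ · · ♟ · ♚ ♟ ♟│7
6│♝ · · · · ♟ · ♞│6
5│· · ♙ · · · · ·│5
4│· ♟ · · · · · ·│4
3│♙ · · · ♔ · · ·│3
2│♙ · ♙ · ♙ ♙ ♙ ♙│2
1│♖ · · ♕ · ♗ · ♖│1
  ─────────────────
  a b c d e f g h


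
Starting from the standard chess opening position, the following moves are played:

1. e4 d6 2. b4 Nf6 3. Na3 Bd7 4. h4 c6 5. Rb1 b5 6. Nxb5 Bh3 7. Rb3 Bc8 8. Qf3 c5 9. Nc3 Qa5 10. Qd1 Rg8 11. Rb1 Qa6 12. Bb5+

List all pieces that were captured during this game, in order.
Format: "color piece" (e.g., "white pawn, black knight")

Tracking captures:
  Nxb5: captured black pawn

black pawn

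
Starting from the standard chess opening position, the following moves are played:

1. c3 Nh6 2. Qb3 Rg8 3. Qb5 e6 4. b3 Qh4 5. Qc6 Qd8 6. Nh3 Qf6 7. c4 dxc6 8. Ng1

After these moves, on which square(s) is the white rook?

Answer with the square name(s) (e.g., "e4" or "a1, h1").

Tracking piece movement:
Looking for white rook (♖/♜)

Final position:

  a b c d e f g h
  ─────────────────
8│♜ ♞ ♝ · ♚ ♝ ♜ ·│8
7│♟ ♟ ♟ · · ♟ ♟ ♟│7
6│· · ♟ · ♟ ♛ · ♞│6
5│· · · · · · · ·│5
4│· · ♙ · · · · ·│4
3│· ♙ · · · · · ·│3
2│♙ · · ♙ ♙ ♙ ♙ ♙│2
1│♖ ♘ ♗ · ♔ ♗ ♘ ♖│1
  ─────────────────
  a b c d e f g h


a1, h1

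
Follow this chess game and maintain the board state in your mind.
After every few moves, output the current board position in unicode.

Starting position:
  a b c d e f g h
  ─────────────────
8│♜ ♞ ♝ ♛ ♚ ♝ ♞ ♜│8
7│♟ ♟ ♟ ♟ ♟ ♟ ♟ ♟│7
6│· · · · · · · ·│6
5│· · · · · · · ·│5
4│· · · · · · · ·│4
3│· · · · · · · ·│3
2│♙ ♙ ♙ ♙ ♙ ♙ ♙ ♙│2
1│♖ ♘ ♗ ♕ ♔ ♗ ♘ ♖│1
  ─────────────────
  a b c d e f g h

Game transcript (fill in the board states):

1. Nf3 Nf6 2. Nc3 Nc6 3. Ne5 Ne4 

  a b c d e f g h
  ─────────────────
8│♜ · ♝ ♛ ♚ ♝ · ♜│8
7│♟ ♟ ♟ ♟ ♟ ♟ ♟ ♟│7
6│· · ♞ · · · · ·│6
5│· · · · ♘ · · ·│5
4│· · · · ♞ · · ·│4
3│· · ♘ · · · · ·│3
2│♙ ♙ ♙ ♙ ♙ ♙ ♙ ♙│2
1│♖ · ♗ ♕ ♔ ♗ · ♖│1
  ─────────────────
  a b c d e f g h

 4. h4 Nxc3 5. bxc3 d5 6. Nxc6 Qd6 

  a b c d e f g h
  ─────────────────
8│♜ · ♝ · ♚ ♝ · ♜│8
7│♟ ♟ ♟ · ♟ ♟ ♟ ♟│7
6│· · ♘ ♛ · · · ·│6
5│· · · ♟ · · · ·│5
4│· · · · · · · ♙│4
3│· · ♙ · · · · ·│3
2│♙ · ♙ ♙ ♙ ♙ ♙ ·│2
1│♖ · ♗ ♕ ♔ ♗ · ♖│1
  ─────────────────
  a b c d e f g h

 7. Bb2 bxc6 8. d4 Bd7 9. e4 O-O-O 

  a b c d e f g h
  ─────────────────
8│· · ♚ ♜ · ♝ · ♜│8
7│♟ · ♟ ♝ ♟ ♟ ♟ ♟│7
6│· · ♟ ♛ · · · ·│6
5│· · · ♟ · · · ·│5
4│· · · ♙ ♙ · · ♙│4
3│· · ♙ · · · · ·│3
2│♙ ♗ ♙ · · ♙ ♙ ·│2
1│♖ · · ♕ ♔ ♗ · ♖│1
  ─────────────────
  a b c d e f g h

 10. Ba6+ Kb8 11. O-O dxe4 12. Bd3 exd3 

  a b c d e f g h
  ─────────────────
8│· ♚ · ♜ · ♝ · ♜│8
7│♟ · ♟ ♝ ♟ ♟ ♟ ♟│7
6│· · ♟ ♛ · · · ·│6
5│· · · · · · · ·│5
4│· · · ♙ · · · ♙│4
3│· · ♙ ♟ · · · ·│3
2│♙ ♗ ♙ · · ♙ ♙ ·│2
1│♖ · · ♕ · ♖ ♔ ·│1
  ─────────────────
  a b c d e f g h

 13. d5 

  a b c d e f g h
  ─────────────────
8│· ♚ · ♜ · ♝ · ♜│8
7│♟ · ♟ ♝ ♟ ♟ ♟ ♟│7
6│· · ♟ ♛ · · · ·│6
5│· · · ♙ · · · ·│5
4│· · · · · · · ♙│4
3│· · ♙ ♟ · · · ·│3
2│♙ ♗ ♙ · · ♙ ♙ ·│2
1│♖ · · ♕ · ♖ ♔ ·│1
  ─────────────────
  a b c d e f g h


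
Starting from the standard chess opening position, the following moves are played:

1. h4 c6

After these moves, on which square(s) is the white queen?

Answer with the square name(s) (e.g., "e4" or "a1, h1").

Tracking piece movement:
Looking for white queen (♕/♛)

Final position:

  a b c d e f g h
  ─────────────────
8│♜ ♞ ♝ ♛ ♚ ♝ ♞ ♜│8
7│♟ ♟ · ♟ ♟ ♟ ♟ ♟│7
6│· · ♟ · · · · ·│6
5│· · · · · · · ·│5
4│· · · · · · · ♙│4
3│· · · · · · · ·│3
2│♙ ♙ ♙ ♙ ♙ ♙ ♙ ·│2
1│♖ ♘ ♗ ♕ ♔ ♗ ♘ ♖│1
  ─────────────────
  a b c d e f g h


d1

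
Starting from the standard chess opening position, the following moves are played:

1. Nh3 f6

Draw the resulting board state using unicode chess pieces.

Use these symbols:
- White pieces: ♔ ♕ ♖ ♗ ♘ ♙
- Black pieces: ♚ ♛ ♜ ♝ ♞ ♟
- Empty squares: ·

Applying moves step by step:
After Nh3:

♜ ♞ ♝ ♛ ♚ ♝ ♞ ♜
♟ ♟ ♟ ♟ ♟ ♟ ♟ ♟
· · · · · · · ·
· · · · · · · ·
· · · · · · · ·
· · · · · · · ♘
♙ ♙ ♙ ♙ ♙ ♙ ♙ ♙
♖ ♘ ♗ ♕ ♔ ♗ · ♖


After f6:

♜ ♞ ♝ ♛ ♚ ♝ ♞ ♜
♟ ♟ ♟ ♟ ♟ · ♟ ♟
· · · · · ♟ · ·
· · · · · · · ·
· · · · · · · ·
· · · · · · · ♘
♙ ♙ ♙ ♙ ♙ ♙ ♙ ♙
♖ ♘ ♗ ♕ ♔ ♗ · ♖



  a b c d e f g h
  ─────────────────
8│♜ ♞ ♝ ♛ ♚ ♝ ♞ ♜│8
7│♟ ♟ ♟ ♟ ♟ · ♟ ♟│7
6│· · · · · ♟ · ·│6
5│· · · · · · · ·│5
4│· · · · · · · ·│4
3│· · · · · · · ♘│3
2│♙ ♙ ♙ ♙ ♙ ♙ ♙ ♙│2
1│♖ ♘ ♗ ♕ ♔ ♗ · ♖│1
  ─────────────────
  a b c d e f g h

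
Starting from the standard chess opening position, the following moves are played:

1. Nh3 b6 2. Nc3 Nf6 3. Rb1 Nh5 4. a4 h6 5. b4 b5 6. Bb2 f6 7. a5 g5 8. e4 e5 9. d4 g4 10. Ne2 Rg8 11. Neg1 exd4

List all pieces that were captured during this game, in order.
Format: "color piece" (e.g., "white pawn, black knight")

Tracking captures:
  exd4: captured white pawn

white pawn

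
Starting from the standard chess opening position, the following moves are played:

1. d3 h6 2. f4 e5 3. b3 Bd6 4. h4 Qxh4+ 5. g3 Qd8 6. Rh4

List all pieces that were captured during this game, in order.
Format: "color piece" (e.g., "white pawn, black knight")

Tracking captures:
  Qxh4+: captured white pawn

white pawn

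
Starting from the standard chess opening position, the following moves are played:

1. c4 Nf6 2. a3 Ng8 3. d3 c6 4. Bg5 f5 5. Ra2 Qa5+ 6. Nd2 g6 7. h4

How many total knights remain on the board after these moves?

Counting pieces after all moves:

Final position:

  a b c d e f g h
  ─────────────────
8│♜ ♞ ♝ · ♚ ♝ ♞ ♜│8
7│♟ ♟ · ♟ ♟ · · ♟│7
6│· · ♟ · · · ♟ ·│6
5│♛ · · · · ♟ ♗ ·│5
4│· · ♙ · · · · ♙│4
3│♙ · · ♙ · · · ·│3
2│♖ ♙ · ♘ ♙ ♙ ♙ ·│2
1│· · · ♕ ♔ ♗ ♘ ♖│1
  ─────────────────
  a b c d e f g h


4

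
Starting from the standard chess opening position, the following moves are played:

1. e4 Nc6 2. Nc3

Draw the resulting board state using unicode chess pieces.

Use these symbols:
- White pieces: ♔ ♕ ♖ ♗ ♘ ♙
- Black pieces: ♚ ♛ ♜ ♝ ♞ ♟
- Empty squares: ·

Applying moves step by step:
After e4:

♜ ♞ ♝ ♛ ♚ ♝ ♞ ♜
♟ ♟ ♟ ♟ ♟ ♟ ♟ ♟
· · · · · · · ·
· · · · · · · ·
· · · · ♙ · · ·
· · · · · · · ·
♙ ♙ ♙ ♙ · ♙ ♙ ♙
♖ ♘ ♗ ♕ ♔ ♗ ♘ ♖


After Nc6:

♜ · ♝ ♛ ♚ ♝ ♞ ♜
♟ ♟ ♟ ♟ ♟ ♟ ♟ ♟
· · ♞ · · · · ·
· · · · · · · ·
· · · · ♙ · · ·
· · · · · · · ·
♙ ♙ ♙ ♙ · ♙ ♙ ♙
♖ ♘ ♗ ♕ ♔ ♗ ♘ ♖


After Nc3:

♜ · ♝ ♛ ♚ ♝ ♞ ♜
♟ ♟ ♟ ♟ ♟ ♟ ♟ ♟
· · ♞ · · · · ·
· · · · · · · ·
· · · · ♙ · · ·
· · ♘ · · · · ·
♙ ♙ ♙ ♙ · ♙ ♙ ♙
♖ · ♗ ♕ ♔ ♗ ♘ ♖



  a b c d e f g h
  ─────────────────
8│♜ · ♝ ♛ ♚ ♝ ♞ ♜│8
7│♟ ♟ ♟ ♟ ♟ ♟ ♟ ♟│7
6│· · ♞ · · · · ·│6
5│· · · · · · · ·│5
4│· · · · ♙ · · ·│4
3│· · ♘ · · · · ·│3
2│♙ ♙ ♙ ♙ · ♙ ♙ ♙│2
1│♖ · ♗ ♕ ♔ ♗ ♘ ♖│1
  ─────────────────
  a b c d e f g h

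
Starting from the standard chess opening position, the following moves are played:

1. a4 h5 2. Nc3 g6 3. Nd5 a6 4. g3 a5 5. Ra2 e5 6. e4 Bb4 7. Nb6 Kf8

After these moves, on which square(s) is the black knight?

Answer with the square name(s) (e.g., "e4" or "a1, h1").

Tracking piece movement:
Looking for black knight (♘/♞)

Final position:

  a b c d e f g h
  ─────────────────
8│♜ ♞ ♝ ♛ · ♚ ♞ ♜│8
7│· ♟ ♟ ♟ · ♟ · ·│7
6│· ♘ · · · · ♟ ·│6
5│♟ · · · ♟ · · ♟│5
4│♙ ♝ · · ♙ · · ·│4
3│· · · · · · ♙ ·│3
2│♖ ♙ ♙ ♙ · ♙ · ♙│2
1│· · ♗ ♕ ♔ ♗ ♘ ♖│1
  ─────────────────
  a b c d e f g h


b8, g8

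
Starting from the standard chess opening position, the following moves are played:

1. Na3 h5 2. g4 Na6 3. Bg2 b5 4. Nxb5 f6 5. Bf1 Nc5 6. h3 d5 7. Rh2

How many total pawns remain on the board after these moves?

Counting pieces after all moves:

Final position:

  a b c d e f g h
  ─────────────────
8│♜ · ♝ ♛ ♚ ♝ ♞ ♜│8
7│♟ · ♟ · ♟ · ♟ ·│7
6│· · · · · ♟ · ·│6
5│· ♘ ♞ ♟ · · · ♟│5
4│· · · · · · ♙ ·│4
3│· · · · · · · ♙│3
2│♙ ♙ ♙ ♙ ♙ ♙ · ♖│2
1│♖ · ♗ ♕ ♔ ♗ ♘ ·│1
  ─────────────────
  a b c d e f g h


15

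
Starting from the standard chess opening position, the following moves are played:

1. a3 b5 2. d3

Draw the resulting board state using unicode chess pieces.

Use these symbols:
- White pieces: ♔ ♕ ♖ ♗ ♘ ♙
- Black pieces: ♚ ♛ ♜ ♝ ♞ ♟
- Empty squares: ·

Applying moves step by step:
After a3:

♜ ♞ ♝ ♛ ♚ ♝ ♞ ♜
♟ ♟ ♟ ♟ ♟ ♟ ♟ ♟
· · · · · · · ·
· · · · · · · ·
· · · · · · · ·
♙ · · · · · · ·
· ♙ ♙ ♙ ♙ ♙ ♙ ♙
♖ ♘ ♗ ♕ ♔ ♗ ♘ ♖


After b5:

♜ ♞ ♝ ♛ ♚ ♝ ♞ ♜
♟ · ♟ ♟ ♟ ♟ ♟ ♟
· · · · · · · ·
· ♟ · · · · · ·
· · · · · · · ·
♙ · · · · · · ·
· ♙ ♙ ♙ ♙ ♙ ♙ ♙
♖ ♘ ♗ ♕ ♔ ♗ ♘ ♖


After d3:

♜ ♞ ♝ ♛ ♚ ♝ ♞ ♜
♟ · ♟ ♟ ♟ ♟ ♟ ♟
· · · · · · · ·
· ♟ · · · · · ·
· · · · · · · ·
♙ · · ♙ · · · ·
· ♙ ♙ · ♙ ♙ ♙ ♙
♖ ♘ ♗ ♕ ♔ ♗ ♘ ♖



  a b c d e f g h
  ─────────────────
8│♜ ♞ ♝ ♛ ♚ ♝ ♞ ♜│8
7│♟ · ♟ ♟ ♟ ♟ ♟ ♟│7
6│· · · · · · · ·│6
5│· ♟ · · · · · ·│5
4│· · · · · · · ·│4
3│♙ · · ♙ · · · ·│3
2│· ♙ ♙ · ♙ ♙ ♙ ♙│2
1│♖ ♘ ♗ ♕ ♔ ♗ ♘ ♖│1
  ─────────────────
  a b c d e f g h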